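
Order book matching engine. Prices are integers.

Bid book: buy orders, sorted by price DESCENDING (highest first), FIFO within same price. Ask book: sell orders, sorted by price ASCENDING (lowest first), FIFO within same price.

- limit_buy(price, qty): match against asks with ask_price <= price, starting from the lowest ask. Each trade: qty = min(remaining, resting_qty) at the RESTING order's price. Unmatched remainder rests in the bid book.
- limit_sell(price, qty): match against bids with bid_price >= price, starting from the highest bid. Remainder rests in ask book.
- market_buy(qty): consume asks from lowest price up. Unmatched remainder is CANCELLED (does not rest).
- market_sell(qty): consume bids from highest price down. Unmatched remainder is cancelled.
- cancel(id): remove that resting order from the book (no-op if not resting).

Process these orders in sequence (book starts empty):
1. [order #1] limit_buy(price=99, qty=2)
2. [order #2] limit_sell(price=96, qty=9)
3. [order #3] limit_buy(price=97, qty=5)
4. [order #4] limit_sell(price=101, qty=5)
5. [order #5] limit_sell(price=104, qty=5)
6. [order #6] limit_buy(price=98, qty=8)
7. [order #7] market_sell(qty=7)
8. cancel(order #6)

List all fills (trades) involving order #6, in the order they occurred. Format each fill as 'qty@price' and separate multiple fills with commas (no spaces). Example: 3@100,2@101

After op 1 [order #1] limit_buy(price=99, qty=2): fills=none; bids=[#1:2@99] asks=[-]
After op 2 [order #2] limit_sell(price=96, qty=9): fills=#1x#2:2@99; bids=[-] asks=[#2:7@96]
After op 3 [order #3] limit_buy(price=97, qty=5): fills=#3x#2:5@96; bids=[-] asks=[#2:2@96]
After op 4 [order #4] limit_sell(price=101, qty=5): fills=none; bids=[-] asks=[#2:2@96 #4:5@101]
After op 5 [order #5] limit_sell(price=104, qty=5): fills=none; bids=[-] asks=[#2:2@96 #4:5@101 #5:5@104]
After op 6 [order #6] limit_buy(price=98, qty=8): fills=#6x#2:2@96; bids=[#6:6@98] asks=[#4:5@101 #5:5@104]
After op 7 [order #7] market_sell(qty=7): fills=#6x#7:6@98; bids=[-] asks=[#4:5@101 #5:5@104]
After op 8 cancel(order #6): fills=none; bids=[-] asks=[#4:5@101 #5:5@104]

Answer: 2@96,6@98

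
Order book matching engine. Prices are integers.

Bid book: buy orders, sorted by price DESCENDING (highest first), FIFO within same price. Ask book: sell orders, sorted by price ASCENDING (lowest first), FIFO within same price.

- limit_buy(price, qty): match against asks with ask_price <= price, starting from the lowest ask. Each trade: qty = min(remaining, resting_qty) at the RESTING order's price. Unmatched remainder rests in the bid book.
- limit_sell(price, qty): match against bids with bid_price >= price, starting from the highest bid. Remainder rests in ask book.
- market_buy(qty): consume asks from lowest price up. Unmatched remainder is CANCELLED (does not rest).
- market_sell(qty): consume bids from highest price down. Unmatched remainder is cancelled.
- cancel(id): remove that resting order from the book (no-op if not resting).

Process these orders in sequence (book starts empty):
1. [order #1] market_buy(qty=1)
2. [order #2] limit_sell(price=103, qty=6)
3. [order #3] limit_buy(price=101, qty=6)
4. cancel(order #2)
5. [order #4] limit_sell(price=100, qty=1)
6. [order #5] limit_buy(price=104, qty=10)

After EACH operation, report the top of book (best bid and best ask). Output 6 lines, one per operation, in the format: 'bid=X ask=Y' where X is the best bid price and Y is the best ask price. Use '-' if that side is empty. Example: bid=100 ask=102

After op 1 [order #1] market_buy(qty=1): fills=none; bids=[-] asks=[-]
After op 2 [order #2] limit_sell(price=103, qty=6): fills=none; bids=[-] asks=[#2:6@103]
After op 3 [order #3] limit_buy(price=101, qty=6): fills=none; bids=[#3:6@101] asks=[#2:6@103]
After op 4 cancel(order #2): fills=none; bids=[#3:6@101] asks=[-]
After op 5 [order #4] limit_sell(price=100, qty=1): fills=#3x#4:1@101; bids=[#3:5@101] asks=[-]
After op 6 [order #5] limit_buy(price=104, qty=10): fills=none; bids=[#5:10@104 #3:5@101] asks=[-]

Answer: bid=- ask=-
bid=- ask=103
bid=101 ask=103
bid=101 ask=-
bid=101 ask=-
bid=104 ask=-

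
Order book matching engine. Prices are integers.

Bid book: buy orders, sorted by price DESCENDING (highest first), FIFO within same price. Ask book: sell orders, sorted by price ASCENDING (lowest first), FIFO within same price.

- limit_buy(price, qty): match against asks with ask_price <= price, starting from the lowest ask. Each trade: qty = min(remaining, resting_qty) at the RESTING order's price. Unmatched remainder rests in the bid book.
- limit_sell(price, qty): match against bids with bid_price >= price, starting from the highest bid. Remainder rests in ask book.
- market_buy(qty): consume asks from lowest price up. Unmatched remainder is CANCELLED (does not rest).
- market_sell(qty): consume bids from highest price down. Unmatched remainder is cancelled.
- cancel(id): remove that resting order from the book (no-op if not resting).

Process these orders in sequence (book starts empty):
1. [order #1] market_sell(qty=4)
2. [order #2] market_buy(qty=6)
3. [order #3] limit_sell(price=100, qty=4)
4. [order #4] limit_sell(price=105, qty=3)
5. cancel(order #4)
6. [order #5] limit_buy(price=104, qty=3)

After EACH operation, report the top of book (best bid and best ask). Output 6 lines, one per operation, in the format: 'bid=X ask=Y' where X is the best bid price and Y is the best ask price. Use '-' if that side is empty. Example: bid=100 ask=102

After op 1 [order #1] market_sell(qty=4): fills=none; bids=[-] asks=[-]
After op 2 [order #2] market_buy(qty=6): fills=none; bids=[-] asks=[-]
After op 3 [order #3] limit_sell(price=100, qty=4): fills=none; bids=[-] asks=[#3:4@100]
After op 4 [order #4] limit_sell(price=105, qty=3): fills=none; bids=[-] asks=[#3:4@100 #4:3@105]
After op 5 cancel(order #4): fills=none; bids=[-] asks=[#3:4@100]
After op 6 [order #5] limit_buy(price=104, qty=3): fills=#5x#3:3@100; bids=[-] asks=[#3:1@100]

Answer: bid=- ask=-
bid=- ask=-
bid=- ask=100
bid=- ask=100
bid=- ask=100
bid=- ask=100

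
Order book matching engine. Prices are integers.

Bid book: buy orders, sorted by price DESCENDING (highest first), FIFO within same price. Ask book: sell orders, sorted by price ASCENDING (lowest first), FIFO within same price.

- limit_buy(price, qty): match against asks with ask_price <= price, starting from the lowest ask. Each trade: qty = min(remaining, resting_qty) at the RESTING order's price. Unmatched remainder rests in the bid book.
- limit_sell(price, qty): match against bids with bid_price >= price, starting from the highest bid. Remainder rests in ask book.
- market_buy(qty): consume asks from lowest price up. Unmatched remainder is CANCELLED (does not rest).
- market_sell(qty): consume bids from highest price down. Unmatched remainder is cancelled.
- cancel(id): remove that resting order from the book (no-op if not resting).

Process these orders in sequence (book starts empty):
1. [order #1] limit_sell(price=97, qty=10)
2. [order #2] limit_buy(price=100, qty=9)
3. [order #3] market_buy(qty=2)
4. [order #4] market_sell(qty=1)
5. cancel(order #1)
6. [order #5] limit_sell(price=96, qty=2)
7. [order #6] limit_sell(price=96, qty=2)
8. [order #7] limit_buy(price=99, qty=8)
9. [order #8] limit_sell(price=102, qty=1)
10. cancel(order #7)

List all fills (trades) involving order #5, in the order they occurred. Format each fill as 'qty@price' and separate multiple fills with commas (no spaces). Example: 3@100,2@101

After op 1 [order #1] limit_sell(price=97, qty=10): fills=none; bids=[-] asks=[#1:10@97]
After op 2 [order #2] limit_buy(price=100, qty=9): fills=#2x#1:9@97; bids=[-] asks=[#1:1@97]
After op 3 [order #3] market_buy(qty=2): fills=#3x#1:1@97; bids=[-] asks=[-]
After op 4 [order #4] market_sell(qty=1): fills=none; bids=[-] asks=[-]
After op 5 cancel(order #1): fills=none; bids=[-] asks=[-]
After op 6 [order #5] limit_sell(price=96, qty=2): fills=none; bids=[-] asks=[#5:2@96]
After op 7 [order #6] limit_sell(price=96, qty=2): fills=none; bids=[-] asks=[#5:2@96 #6:2@96]
After op 8 [order #7] limit_buy(price=99, qty=8): fills=#7x#5:2@96 #7x#6:2@96; bids=[#7:4@99] asks=[-]
After op 9 [order #8] limit_sell(price=102, qty=1): fills=none; bids=[#7:4@99] asks=[#8:1@102]
After op 10 cancel(order #7): fills=none; bids=[-] asks=[#8:1@102]

Answer: 2@96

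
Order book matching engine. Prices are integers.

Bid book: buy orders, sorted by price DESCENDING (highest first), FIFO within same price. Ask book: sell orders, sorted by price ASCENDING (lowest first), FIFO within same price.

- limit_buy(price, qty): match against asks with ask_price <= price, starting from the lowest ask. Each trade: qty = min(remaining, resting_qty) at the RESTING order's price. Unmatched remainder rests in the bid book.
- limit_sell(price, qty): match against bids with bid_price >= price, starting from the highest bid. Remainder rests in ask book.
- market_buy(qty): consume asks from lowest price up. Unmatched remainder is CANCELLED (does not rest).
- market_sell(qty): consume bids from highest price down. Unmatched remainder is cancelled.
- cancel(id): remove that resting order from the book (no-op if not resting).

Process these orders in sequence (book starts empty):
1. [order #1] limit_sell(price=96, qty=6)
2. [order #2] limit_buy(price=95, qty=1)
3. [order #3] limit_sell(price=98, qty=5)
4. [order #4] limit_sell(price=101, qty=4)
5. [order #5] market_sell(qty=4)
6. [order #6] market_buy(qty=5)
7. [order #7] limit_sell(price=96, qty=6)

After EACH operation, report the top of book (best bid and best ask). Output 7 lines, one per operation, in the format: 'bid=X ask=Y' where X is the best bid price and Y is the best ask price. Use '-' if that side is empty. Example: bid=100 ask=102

Answer: bid=- ask=96
bid=95 ask=96
bid=95 ask=96
bid=95 ask=96
bid=- ask=96
bid=- ask=96
bid=- ask=96

Derivation:
After op 1 [order #1] limit_sell(price=96, qty=6): fills=none; bids=[-] asks=[#1:6@96]
After op 2 [order #2] limit_buy(price=95, qty=1): fills=none; bids=[#2:1@95] asks=[#1:6@96]
After op 3 [order #3] limit_sell(price=98, qty=5): fills=none; bids=[#2:1@95] asks=[#1:6@96 #3:5@98]
After op 4 [order #4] limit_sell(price=101, qty=4): fills=none; bids=[#2:1@95] asks=[#1:6@96 #3:5@98 #4:4@101]
After op 5 [order #5] market_sell(qty=4): fills=#2x#5:1@95; bids=[-] asks=[#1:6@96 #3:5@98 #4:4@101]
After op 6 [order #6] market_buy(qty=5): fills=#6x#1:5@96; bids=[-] asks=[#1:1@96 #3:5@98 #4:4@101]
After op 7 [order #7] limit_sell(price=96, qty=6): fills=none; bids=[-] asks=[#1:1@96 #7:6@96 #3:5@98 #4:4@101]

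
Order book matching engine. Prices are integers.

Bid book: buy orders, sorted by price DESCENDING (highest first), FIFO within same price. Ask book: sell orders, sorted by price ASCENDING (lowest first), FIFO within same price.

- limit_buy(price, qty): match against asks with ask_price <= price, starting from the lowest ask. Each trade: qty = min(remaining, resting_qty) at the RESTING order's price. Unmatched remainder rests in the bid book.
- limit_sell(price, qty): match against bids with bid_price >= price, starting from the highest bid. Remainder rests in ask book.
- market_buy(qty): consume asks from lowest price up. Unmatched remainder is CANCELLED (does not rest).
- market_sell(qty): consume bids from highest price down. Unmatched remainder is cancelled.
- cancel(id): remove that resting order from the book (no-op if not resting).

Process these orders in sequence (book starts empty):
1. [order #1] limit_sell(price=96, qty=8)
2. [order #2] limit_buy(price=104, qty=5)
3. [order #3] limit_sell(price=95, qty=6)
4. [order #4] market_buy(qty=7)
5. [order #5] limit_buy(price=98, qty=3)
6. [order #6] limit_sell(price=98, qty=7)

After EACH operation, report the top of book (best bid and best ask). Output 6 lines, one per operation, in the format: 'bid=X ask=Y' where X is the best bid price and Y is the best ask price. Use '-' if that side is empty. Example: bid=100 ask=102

Answer: bid=- ask=96
bid=- ask=96
bid=- ask=95
bid=- ask=96
bid=98 ask=-
bid=- ask=98

Derivation:
After op 1 [order #1] limit_sell(price=96, qty=8): fills=none; bids=[-] asks=[#1:8@96]
After op 2 [order #2] limit_buy(price=104, qty=5): fills=#2x#1:5@96; bids=[-] asks=[#1:3@96]
After op 3 [order #3] limit_sell(price=95, qty=6): fills=none; bids=[-] asks=[#3:6@95 #1:3@96]
After op 4 [order #4] market_buy(qty=7): fills=#4x#3:6@95 #4x#1:1@96; bids=[-] asks=[#1:2@96]
After op 5 [order #5] limit_buy(price=98, qty=3): fills=#5x#1:2@96; bids=[#5:1@98] asks=[-]
After op 6 [order #6] limit_sell(price=98, qty=7): fills=#5x#6:1@98; bids=[-] asks=[#6:6@98]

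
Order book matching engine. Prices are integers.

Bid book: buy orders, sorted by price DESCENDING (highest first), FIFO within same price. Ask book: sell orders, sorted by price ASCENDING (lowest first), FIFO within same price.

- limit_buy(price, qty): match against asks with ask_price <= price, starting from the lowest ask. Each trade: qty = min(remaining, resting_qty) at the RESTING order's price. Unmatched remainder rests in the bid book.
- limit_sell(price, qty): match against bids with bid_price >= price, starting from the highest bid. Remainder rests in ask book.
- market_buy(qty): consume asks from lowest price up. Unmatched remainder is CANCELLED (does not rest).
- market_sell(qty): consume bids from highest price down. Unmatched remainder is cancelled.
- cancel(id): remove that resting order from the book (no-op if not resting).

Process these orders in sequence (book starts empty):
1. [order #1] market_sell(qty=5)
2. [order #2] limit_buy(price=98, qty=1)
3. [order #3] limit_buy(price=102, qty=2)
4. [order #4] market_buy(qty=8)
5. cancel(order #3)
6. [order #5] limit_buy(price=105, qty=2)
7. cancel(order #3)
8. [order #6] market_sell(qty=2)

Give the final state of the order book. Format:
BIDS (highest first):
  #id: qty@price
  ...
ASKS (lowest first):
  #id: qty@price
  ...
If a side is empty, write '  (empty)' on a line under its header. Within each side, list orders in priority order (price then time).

Answer: BIDS (highest first):
  #2: 1@98
ASKS (lowest first):
  (empty)

Derivation:
After op 1 [order #1] market_sell(qty=5): fills=none; bids=[-] asks=[-]
After op 2 [order #2] limit_buy(price=98, qty=1): fills=none; bids=[#2:1@98] asks=[-]
After op 3 [order #3] limit_buy(price=102, qty=2): fills=none; bids=[#3:2@102 #2:1@98] asks=[-]
After op 4 [order #4] market_buy(qty=8): fills=none; bids=[#3:2@102 #2:1@98] asks=[-]
After op 5 cancel(order #3): fills=none; bids=[#2:1@98] asks=[-]
After op 6 [order #5] limit_buy(price=105, qty=2): fills=none; bids=[#5:2@105 #2:1@98] asks=[-]
After op 7 cancel(order #3): fills=none; bids=[#5:2@105 #2:1@98] asks=[-]
After op 8 [order #6] market_sell(qty=2): fills=#5x#6:2@105; bids=[#2:1@98] asks=[-]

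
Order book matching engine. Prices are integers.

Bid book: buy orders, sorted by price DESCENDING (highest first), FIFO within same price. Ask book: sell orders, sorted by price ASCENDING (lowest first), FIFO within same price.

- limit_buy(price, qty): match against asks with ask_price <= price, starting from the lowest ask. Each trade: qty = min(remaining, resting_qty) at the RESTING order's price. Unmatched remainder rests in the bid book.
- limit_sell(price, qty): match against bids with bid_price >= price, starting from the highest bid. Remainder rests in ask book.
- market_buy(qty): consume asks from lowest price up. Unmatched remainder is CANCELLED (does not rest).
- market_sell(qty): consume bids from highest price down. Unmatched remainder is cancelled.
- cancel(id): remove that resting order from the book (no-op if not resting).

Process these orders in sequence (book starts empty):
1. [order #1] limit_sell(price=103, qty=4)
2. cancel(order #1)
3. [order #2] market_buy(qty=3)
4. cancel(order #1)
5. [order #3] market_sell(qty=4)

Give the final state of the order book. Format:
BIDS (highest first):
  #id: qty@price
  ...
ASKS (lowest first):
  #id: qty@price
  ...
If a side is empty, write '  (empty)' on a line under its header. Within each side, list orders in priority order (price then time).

Answer: BIDS (highest first):
  (empty)
ASKS (lowest first):
  (empty)

Derivation:
After op 1 [order #1] limit_sell(price=103, qty=4): fills=none; bids=[-] asks=[#1:4@103]
After op 2 cancel(order #1): fills=none; bids=[-] asks=[-]
After op 3 [order #2] market_buy(qty=3): fills=none; bids=[-] asks=[-]
After op 4 cancel(order #1): fills=none; bids=[-] asks=[-]
After op 5 [order #3] market_sell(qty=4): fills=none; bids=[-] asks=[-]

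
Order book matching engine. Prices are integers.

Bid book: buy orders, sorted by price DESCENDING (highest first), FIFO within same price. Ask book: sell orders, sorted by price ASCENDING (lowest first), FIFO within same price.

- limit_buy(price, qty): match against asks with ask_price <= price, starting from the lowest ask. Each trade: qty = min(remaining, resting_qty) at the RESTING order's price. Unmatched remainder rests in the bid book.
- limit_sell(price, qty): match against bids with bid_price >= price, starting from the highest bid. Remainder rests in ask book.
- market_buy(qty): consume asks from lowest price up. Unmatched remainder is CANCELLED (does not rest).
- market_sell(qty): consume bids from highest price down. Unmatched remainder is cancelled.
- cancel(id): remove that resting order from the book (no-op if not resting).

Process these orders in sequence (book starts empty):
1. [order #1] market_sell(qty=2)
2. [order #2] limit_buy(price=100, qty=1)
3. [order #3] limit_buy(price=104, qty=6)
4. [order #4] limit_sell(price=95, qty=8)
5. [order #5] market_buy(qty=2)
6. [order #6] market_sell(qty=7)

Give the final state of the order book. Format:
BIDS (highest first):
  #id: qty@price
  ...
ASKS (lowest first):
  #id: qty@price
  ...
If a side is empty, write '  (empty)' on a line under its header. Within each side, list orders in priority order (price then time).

Answer: BIDS (highest first):
  (empty)
ASKS (lowest first):
  (empty)

Derivation:
After op 1 [order #1] market_sell(qty=2): fills=none; bids=[-] asks=[-]
After op 2 [order #2] limit_buy(price=100, qty=1): fills=none; bids=[#2:1@100] asks=[-]
After op 3 [order #3] limit_buy(price=104, qty=6): fills=none; bids=[#3:6@104 #2:1@100] asks=[-]
After op 4 [order #4] limit_sell(price=95, qty=8): fills=#3x#4:6@104 #2x#4:1@100; bids=[-] asks=[#4:1@95]
After op 5 [order #5] market_buy(qty=2): fills=#5x#4:1@95; bids=[-] asks=[-]
After op 6 [order #6] market_sell(qty=7): fills=none; bids=[-] asks=[-]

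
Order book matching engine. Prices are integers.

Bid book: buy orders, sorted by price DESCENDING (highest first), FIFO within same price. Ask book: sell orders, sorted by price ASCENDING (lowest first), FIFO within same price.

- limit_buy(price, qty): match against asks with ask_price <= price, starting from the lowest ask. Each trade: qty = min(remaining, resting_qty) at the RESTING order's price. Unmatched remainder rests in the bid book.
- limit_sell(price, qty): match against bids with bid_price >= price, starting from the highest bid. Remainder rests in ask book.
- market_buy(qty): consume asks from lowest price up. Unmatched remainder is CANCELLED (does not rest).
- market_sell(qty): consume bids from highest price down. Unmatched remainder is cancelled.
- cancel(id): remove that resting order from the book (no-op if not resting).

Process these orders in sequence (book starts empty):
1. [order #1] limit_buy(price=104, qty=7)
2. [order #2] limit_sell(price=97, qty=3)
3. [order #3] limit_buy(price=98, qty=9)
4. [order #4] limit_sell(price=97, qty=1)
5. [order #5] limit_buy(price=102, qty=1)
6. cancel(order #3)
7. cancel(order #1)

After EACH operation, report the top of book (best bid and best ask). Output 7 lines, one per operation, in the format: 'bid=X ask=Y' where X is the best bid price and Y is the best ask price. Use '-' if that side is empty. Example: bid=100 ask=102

Answer: bid=104 ask=-
bid=104 ask=-
bid=104 ask=-
bid=104 ask=-
bid=104 ask=-
bid=104 ask=-
bid=102 ask=-

Derivation:
After op 1 [order #1] limit_buy(price=104, qty=7): fills=none; bids=[#1:7@104] asks=[-]
After op 2 [order #2] limit_sell(price=97, qty=3): fills=#1x#2:3@104; bids=[#1:4@104] asks=[-]
After op 3 [order #3] limit_buy(price=98, qty=9): fills=none; bids=[#1:4@104 #3:9@98] asks=[-]
After op 4 [order #4] limit_sell(price=97, qty=1): fills=#1x#4:1@104; bids=[#1:3@104 #3:9@98] asks=[-]
After op 5 [order #5] limit_buy(price=102, qty=1): fills=none; bids=[#1:3@104 #5:1@102 #3:9@98] asks=[-]
After op 6 cancel(order #3): fills=none; bids=[#1:3@104 #5:1@102] asks=[-]
After op 7 cancel(order #1): fills=none; bids=[#5:1@102] asks=[-]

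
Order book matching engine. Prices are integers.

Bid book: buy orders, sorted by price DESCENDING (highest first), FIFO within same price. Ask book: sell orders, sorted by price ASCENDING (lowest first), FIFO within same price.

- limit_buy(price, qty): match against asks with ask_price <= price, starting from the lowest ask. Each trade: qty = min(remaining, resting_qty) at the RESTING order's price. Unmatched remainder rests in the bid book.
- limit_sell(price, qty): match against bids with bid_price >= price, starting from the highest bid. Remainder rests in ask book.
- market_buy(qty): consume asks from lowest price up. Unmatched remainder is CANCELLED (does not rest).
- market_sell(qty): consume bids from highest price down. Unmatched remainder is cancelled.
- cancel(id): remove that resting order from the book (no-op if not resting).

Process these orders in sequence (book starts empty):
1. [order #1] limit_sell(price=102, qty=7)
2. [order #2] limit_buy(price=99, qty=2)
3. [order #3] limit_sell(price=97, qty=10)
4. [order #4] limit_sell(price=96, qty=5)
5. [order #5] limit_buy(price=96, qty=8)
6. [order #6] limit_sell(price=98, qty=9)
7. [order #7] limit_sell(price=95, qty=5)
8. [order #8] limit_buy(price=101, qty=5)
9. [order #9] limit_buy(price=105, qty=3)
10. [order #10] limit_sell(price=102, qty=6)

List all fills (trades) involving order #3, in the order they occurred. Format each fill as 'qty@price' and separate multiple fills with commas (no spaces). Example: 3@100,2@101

Answer: 2@99,3@97,3@97

Derivation:
After op 1 [order #1] limit_sell(price=102, qty=7): fills=none; bids=[-] asks=[#1:7@102]
After op 2 [order #2] limit_buy(price=99, qty=2): fills=none; bids=[#2:2@99] asks=[#1:7@102]
After op 3 [order #3] limit_sell(price=97, qty=10): fills=#2x#3:2@99; bids=[-] asks=[#3:8@97 #1:7@102]
After op 4 [order #4] limit_sell(price=96, qty=5): fills=none; bids=[-] asks=[#4:5@96 #3:8@97 #1:7@102]
After op 5 [order #5] limit_buy(price=96, qty=8): fills=#5x#4:5@96; bids=[#5:3@96] asks=[#3:8@97 #1:7@102]
After op 6 [order #6] limit_sell(price=98, qty=9): fills=none; bids=[#5:3@96] asks=[#3:8@97 #6:9@98 #1:7@102]
After op 7 [order #7] limit_sell(price=95, qty=5): fills=#5x#7:3@96; bids=[-] asks=[#7:2@95 #3:8@97 #6:9@98 #1:7@102]
After op 8 [order #8] limit_buy(price=101, qty=5): fills=#8x#7:2@95 #8x#3:3@97; bids=[-] asks=[#3:5@97 #6:9@98 #1:7@102]
After op 9 [order #9] limit_buy(price=105, qty=3): fills=#9x#3:3@97; bids=[-] asks=[#3:2@97 #6:9@98 #1:7@102]
After op 10 [order #10] limit_sell(price=102, qty=6): fills=none; bids=[-] asks=[#3:2@97 #6:9@98 #1:7@102 #10:6@102]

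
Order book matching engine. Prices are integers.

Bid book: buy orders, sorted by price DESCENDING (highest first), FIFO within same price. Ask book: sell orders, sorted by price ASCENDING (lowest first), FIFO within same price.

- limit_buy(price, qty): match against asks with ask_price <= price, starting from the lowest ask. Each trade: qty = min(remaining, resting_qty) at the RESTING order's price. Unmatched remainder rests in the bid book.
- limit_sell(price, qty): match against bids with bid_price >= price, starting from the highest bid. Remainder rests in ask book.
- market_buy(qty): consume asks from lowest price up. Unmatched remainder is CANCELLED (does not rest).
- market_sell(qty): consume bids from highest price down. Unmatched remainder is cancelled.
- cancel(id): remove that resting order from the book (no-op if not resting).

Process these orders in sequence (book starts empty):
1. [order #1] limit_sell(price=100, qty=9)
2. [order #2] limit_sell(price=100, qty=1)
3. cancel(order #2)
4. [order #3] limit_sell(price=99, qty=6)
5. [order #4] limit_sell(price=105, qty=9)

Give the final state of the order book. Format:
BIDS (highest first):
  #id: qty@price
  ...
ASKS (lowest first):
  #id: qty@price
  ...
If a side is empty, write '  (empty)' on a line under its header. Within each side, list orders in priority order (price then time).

Answer: BIDS (highest first):
  (empty)
ASKS (lowest first):
  #3: 6@99
  #1: 9@100
  #4: 9@105

Derivation:
After op 1 [order #1] limit_sell(price=100, qty=9): fills=none; bids=[-] asks=[#1:9@100]
After op 2 [order #2] limit_sell(price=100, qty=1): fills=none; bids=[-] asks=[#1:9@100 #2:1@100]
After op 3 cancel(order #2): fills=none; bids=[-] asks=[#1:9@100]
After op 4 [order #3] limit_sell(price=99, qty=6): fills=none; bids=[-] asks=[#3:6@99 #1:9@100]
After op 5 [order #4] limit_sell(price=105, qty=9): fills=none; bids=[-] asks=[#3:6@99 #1:9@100 #4:9@105]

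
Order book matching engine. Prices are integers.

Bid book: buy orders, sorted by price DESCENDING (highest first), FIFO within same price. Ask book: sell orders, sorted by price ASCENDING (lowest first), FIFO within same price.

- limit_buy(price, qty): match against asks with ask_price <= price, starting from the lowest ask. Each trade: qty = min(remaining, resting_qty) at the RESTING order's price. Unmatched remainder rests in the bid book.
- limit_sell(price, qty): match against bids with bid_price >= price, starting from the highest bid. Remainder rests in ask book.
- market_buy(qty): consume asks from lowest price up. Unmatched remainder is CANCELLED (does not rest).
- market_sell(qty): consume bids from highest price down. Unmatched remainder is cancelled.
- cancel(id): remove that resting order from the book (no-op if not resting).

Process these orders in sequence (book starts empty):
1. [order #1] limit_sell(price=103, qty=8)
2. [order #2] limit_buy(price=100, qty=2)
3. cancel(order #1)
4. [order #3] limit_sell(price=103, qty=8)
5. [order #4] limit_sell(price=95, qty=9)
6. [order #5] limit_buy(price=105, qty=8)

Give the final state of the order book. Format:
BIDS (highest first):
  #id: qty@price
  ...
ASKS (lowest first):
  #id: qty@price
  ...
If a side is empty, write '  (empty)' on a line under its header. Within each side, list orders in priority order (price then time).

Answer: BIDS (highest first):
  (empty)
ASKS (lowest first):
  #3: 7@103

Derivation:
After op 1 [order #1] limit_sell(price=103, qty=8): fills=none; bids=[-] asks=[#1:8@103]
After op 2 [order #2] limit_buy(price=100, qty=2): fills=none; bids=[#2:2@100] asks=[#1:8@103]
After op 3 cancel(order #1): fills=none; bids=[#2:2@100] asks=[-]
After op 4 [order #3] limit_sell(price=103, qty=8): fills=none; bids=[#2:2@100] asks=[#3:8@103]
After op 5 [order #4] limit_sell(price=95, qty=9): fills=#2x#4:2@100; bids=[-] asks=[#4:7@95 #3:8@103]
After op 6 [order #5] limit_buy(price=105, qty=8): fills=#5x#4:7@95 #5x#3:1@103; bids=[-] asks=[#3:7@103]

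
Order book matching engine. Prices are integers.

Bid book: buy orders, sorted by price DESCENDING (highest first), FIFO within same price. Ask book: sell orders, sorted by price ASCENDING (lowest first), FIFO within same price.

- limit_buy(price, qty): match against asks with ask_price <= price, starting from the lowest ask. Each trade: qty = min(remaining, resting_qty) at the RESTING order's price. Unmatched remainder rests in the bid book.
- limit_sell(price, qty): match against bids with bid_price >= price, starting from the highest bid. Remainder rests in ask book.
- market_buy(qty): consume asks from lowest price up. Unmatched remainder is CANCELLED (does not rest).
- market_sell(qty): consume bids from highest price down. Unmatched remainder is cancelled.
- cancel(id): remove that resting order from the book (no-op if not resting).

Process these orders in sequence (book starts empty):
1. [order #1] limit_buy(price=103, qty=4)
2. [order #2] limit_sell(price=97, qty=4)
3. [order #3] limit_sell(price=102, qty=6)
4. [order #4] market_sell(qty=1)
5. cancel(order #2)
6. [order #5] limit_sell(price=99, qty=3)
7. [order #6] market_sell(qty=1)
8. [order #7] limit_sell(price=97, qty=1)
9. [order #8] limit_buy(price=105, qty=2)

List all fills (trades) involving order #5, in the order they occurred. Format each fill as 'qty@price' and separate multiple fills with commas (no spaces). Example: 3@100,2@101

Answer: 1@99

Derivation:
After op 1 [order #1] limit_buy(price=103, qty=4): fills=none; bids=[#1:4@103] asks=[-]
After op 2 [order #2] limit_sell(price=97, qty=4): fills=#1x#2:4@103; bids=[-] asks=[-]
After op 3 [order #3] limit_sell(price=102, qty=6): fills=none; bids=[-] asks=[#3:6@102]
After op 4 [order #4] market_sell(qty=1): fills=none; bids=[-] asks=[#3:6@102]
After op 5 cancel(order #2): fills=none; bids=[-] asks=[#3:6@102]
After op 6 [order #5] limit_sell(price=99, qty=3): fills=none; bids=[-] asks=[#5:3@99 #3:6@102]
After op 7 [order #6] market_sell(qty=1): fills=none; bids=[-] asks=[#5:3@99 #3:6@102]
After op 8 [order #7] limit_sell(price=97, qty=1): fills=none; bids=[-] asks=[#7:1@97 #5:3@99 #3:6@102]
After op 9 [order #8] limit_buy(price=105, qty=2): fills=#8x#7:1@97 #8x#5:1@99; bids=[-] asks=[#5:2@99 #3:6@102]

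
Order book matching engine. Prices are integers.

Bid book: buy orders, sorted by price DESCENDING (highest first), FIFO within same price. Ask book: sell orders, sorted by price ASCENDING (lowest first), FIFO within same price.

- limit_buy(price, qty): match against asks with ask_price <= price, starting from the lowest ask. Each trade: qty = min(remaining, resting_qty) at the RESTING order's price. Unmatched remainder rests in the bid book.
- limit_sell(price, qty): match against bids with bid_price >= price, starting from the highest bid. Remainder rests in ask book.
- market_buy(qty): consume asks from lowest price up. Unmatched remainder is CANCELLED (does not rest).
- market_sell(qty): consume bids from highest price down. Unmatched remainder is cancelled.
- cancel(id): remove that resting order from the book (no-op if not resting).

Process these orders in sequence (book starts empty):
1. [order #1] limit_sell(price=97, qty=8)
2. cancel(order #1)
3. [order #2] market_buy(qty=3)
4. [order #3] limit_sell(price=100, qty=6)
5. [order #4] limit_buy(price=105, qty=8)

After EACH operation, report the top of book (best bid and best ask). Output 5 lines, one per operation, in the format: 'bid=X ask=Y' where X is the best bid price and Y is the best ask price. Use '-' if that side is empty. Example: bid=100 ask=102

Answer: bid=- ask=97
bid=- ask=-
bid=- ask=-
bid=- ask=100
bid=105 ask=-

Derivation:
After op 1 [order #1] limit_sell(price=97, qty=8): fills=none; bids=[-] asks=[#1:8@97]
After op 2 cancel(order #1): fills=none; bids=[-] asks=[-]
After op 3 [order #2] market_buy(qty=3): fills=none; bids=[-] asks=[-]
After op 4 [order #3] limit_sell(price=100, qty=6): fills=none; bids=[-] asks=[#3:6@100]
After op 5 [order #4] limit_buy(price=105, qty=8): fills=#4x#3:6@100; bids=[#4:2@105] asks=[-]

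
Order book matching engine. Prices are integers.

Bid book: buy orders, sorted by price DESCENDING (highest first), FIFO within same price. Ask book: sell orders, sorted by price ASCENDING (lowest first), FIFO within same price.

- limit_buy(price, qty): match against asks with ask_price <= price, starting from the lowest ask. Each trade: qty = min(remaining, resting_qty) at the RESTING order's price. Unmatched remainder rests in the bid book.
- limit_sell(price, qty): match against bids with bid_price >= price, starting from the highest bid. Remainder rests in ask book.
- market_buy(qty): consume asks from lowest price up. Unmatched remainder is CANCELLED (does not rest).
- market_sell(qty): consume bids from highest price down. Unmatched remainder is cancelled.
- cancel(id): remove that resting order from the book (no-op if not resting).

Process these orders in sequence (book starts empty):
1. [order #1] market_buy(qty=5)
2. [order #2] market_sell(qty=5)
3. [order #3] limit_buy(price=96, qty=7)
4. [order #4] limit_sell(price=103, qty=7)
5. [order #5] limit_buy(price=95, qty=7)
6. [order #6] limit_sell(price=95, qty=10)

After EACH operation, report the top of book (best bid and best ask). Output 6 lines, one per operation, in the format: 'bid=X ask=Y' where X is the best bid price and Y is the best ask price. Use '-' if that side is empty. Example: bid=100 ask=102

Answer: bid=- ask=-
bid=- ask=-
bid=96 ask=-
bid=96 ask=103
bid=96 ask=103
bid=95 ask=103

Derivation:
After op 1 [order #1] market_buy(qty=5): fills=none; bids=[-] asks=[-]
After op 2 [order #2] market_sell(qty=5): fills=none; bids=[-] asks=[-]
After op 3 [order #3] limit_buy(price=96, qty=7): fills=none; bids=[#3:7@96] asks=[-]
After op 4 [order #4] limit_sell(price=103, qty=7): fills=none; bids=[#3:7@96] asks=[#4:7@103]
After op 5 [order #5] limit_buy(price=95, qty=7): fills=none; bids=[#3:7@96 #5:7@95] asks=[#4:7@103]
After op 6 [order #6] limit_sell(price=95, qty=10): fills=#3x#6:7@96 #5x#6:3@95; bids=[#5:4@95] asks=[#4:7@103]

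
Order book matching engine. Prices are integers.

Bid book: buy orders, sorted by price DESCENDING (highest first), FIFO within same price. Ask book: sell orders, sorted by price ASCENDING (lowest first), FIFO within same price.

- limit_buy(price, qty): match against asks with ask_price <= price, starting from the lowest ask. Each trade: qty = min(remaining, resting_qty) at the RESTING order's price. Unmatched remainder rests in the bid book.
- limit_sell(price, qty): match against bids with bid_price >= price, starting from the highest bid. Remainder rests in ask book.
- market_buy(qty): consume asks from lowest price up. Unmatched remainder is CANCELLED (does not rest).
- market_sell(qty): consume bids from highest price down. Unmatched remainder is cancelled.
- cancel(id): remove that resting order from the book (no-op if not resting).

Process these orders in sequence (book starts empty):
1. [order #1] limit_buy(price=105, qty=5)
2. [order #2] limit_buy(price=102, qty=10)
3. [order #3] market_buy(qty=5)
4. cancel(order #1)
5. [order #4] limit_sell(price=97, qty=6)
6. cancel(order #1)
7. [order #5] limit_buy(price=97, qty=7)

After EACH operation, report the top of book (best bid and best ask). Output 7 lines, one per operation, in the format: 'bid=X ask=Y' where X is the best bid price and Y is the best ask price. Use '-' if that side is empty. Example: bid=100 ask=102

After op 1 [order #1] limit_buy(price=105, qty=5): fills=none; bids=[#1:5@105] asks=[-]
After op 2 [order #2] limit_buy(price=102, qty=10): fills=none; bids=[#1:5@105 #2:10@102] asks=[-]
After op 3 [order #3] market_buy(qty=5): fills=none; bids=[#1:5@105 #2:10@102] asks=[-]
After op 4 cancel(order #1): fills=none; bids=[#2:10@102] asks=[-]
After op 5 [order #4] limit_sell(price=97, qty=6): fills=#2x#4:6@102; bids=[#2:4@102] asks=[-]
After op 6 cancel(order #1): fills=none; bids=[#2:4@102] asks=[-]
After op 7 [order #5] limit_buy(price=97, qty=7): fills=none; bids=[#2:4@102 #5:7@97] asks=[-]

Answer: bid=105 ask=-
bid=105 ask=-
bid=105 ask=-
bid=102 ask=-
bid=102 ask=-
bid=102 ask=-
bid=102 ask=-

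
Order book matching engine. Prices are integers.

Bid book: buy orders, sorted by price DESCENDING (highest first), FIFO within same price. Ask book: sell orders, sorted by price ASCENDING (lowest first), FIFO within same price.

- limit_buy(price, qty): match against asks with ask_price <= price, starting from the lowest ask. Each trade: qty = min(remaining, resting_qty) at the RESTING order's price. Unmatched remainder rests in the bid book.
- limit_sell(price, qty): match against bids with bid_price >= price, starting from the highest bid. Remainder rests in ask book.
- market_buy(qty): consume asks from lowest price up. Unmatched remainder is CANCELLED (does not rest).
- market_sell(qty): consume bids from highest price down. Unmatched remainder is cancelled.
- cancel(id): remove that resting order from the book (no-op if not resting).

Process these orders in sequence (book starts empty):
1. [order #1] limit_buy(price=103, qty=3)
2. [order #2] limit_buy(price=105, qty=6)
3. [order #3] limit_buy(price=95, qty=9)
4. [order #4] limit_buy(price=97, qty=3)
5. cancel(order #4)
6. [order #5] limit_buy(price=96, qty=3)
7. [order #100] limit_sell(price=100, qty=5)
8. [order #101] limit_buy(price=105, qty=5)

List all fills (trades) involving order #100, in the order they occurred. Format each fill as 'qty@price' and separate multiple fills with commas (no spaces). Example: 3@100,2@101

Answer: 5@105

Derivation:
After op 1 [order #1] limit_buy(price=103, qty=3): fills=none; bids=[#1:3@103] asks=[-]
After op 2 [order #2] limit_buy(price=105, qty=6): fills=none; bids=[#2:6@105 #1:3@103] asks=[-]
After op 3 [order #3] limit_buy(price=95, qty=9): fills=none; bids=[#2:6@105 #1:3@103 #3:9@95] asks=[-]
After op 4 [order #4] limit_buy(price=97, qty=3): fills=none; bids=[#2:6@105 #1:3@103 #4:3@97 #3:9@95] asks=[-]
After op 5 cancel(order #4): fills=none; bids=[#2:6@105 #1:3@103 #3:9@95] asks=[-]
After op 6 [order #5] limit_buy(price=96, qty=3): fills=none; bids=[#2:6@105 #1:3@103 #5:3@96 #3:9@95] asks=[-]
After op 7 [order #100] limit_sell(price=100, qty=5): fills=#2x#100:5@105; bids=[#2:1@105 #1:3@103 #5:3@96 #3:9@95] asks=[-]
After op 8 [order #101] limit_buy(price=105, qty=5): fills=none; bids=[#2:1@105 #101:5@105 #1:3@103 #5:3@96 #3:9@95] asks=[-]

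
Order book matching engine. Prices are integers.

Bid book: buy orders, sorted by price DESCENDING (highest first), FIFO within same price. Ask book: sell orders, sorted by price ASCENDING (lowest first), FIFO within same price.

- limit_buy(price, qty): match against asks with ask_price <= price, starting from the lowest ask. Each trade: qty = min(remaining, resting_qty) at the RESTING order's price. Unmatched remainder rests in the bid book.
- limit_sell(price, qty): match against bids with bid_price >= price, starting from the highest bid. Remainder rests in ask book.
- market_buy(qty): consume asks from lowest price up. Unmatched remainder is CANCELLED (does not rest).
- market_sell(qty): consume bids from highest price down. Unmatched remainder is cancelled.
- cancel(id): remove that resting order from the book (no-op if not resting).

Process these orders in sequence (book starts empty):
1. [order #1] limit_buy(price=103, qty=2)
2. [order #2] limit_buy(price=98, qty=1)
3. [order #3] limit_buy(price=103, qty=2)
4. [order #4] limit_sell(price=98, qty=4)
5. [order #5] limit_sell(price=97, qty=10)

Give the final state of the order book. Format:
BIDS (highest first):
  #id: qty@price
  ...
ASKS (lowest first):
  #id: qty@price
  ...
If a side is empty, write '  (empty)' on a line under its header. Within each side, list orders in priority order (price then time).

After op 1 [order #1] limit_buy(price=103, qty=2): fills=none; bids=[#1:2@103] asks=[-]
After op 2 [order #2] limit_buy(price=98, qty=1): fills=none; bids=[#1:2@103 #2:1@98] asks=[-]
After op 3 [order #3] limit_buy(price=103, qty=2): fills=none; bids=[#1:2@103 #3:2@103 #2:1@98] asks=[-]
After op 4 [order #4] limit_sell(price=98, qty=4): fills=#1x#4:2@103 #3x#4:2@103; bids=[#2:1@98] asks=[-]
After op 5 [order #5] limit_sell(price=97, qty=10): fills=#2x#5:1@98; bids=[-] asks=[#5:9@97]

Answer: BIDS (highest first):
  (empty)
ASKS (lowest first):
  #5: 9@97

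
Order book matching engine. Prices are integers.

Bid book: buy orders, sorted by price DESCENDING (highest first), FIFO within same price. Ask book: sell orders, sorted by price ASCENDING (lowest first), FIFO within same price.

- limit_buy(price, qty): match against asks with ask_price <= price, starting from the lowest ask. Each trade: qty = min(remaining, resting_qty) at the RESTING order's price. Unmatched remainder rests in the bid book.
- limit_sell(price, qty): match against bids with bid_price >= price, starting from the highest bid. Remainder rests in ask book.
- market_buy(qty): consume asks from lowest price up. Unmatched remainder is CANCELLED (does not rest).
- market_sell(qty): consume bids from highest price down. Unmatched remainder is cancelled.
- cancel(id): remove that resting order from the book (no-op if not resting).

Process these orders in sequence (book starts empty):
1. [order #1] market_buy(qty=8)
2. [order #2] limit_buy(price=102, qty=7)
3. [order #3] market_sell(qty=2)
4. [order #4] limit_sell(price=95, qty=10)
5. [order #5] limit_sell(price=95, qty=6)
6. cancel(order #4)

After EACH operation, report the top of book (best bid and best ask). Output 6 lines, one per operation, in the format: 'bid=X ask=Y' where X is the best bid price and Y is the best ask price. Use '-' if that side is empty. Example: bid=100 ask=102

After op 1 [order #1] market_buy(qty=8): fills=none; bids=[-] asks=[-]
After op 2 [order #2] limit_buy(price=102, qty=7): fills=none; bids=[#2:7@102] asks=[-]
After op 3 [order #3] market_sell(qty=2): fills=#2x#3:2@102; bids=[#2:5@102] asks=[-]
After op 4 [order #4] limit_sell(price=95, qty=10): fills=#2x#4:5@102; bids=[-] asks=[#4:5@95]
After op 5 [order #5] limit_sell(price=95, qty=6): fills=none; bids=[-] asks=[#4:5@95 #5:6@95]
After op 6 cancel(order #4): fills=none; bids=[-] asks=[#5:6@95]

Answer: bid=- ask=-
bid=102 ask=-
bid=102 ask=-
bid=- ask=95
bid=- ask=95
bid=- ask=95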